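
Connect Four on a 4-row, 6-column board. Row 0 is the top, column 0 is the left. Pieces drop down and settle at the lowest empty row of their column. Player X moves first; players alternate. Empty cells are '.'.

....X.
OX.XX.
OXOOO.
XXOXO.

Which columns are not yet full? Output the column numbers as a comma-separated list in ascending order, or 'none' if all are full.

col 0: top cell = '.' → open
col 1: top cell = '.' → open
col 2: top cell = '.' → open
col 3: top cell = '.' → open
col 4: top cell = 'X' → FULL
col 5: top cell = '.' → open

Answer: 0,1,2,3,5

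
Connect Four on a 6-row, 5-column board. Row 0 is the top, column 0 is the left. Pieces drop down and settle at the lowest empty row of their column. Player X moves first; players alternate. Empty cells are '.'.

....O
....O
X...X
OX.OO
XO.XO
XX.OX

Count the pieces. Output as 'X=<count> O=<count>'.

X=8 O=8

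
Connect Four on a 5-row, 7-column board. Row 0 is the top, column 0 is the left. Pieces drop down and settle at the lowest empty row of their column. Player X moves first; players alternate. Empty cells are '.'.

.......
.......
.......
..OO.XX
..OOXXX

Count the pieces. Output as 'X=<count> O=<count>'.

X=5 O=4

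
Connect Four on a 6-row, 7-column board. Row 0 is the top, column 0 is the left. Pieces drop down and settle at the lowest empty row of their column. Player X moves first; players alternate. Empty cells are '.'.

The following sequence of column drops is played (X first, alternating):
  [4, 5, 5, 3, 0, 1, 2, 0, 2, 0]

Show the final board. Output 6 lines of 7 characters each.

Move 1: X drops in col 4, lands at row 5
Move 2: O drops in col 5, lands at row 5
Move 3: X drops in col 5, lands at row 4
Move 4: O drops in col 3, lands at row 5
Move 5: X drops in col 0, lands at row 5
Move 6: O drops in col 1, lands at row 5
Move 7: X drops in col 2, lands at row 5
Move 8: O drops in col 0, lands at row 4
Move 9: X drops in col 2, lands at row 4
Move 10: O drops in col 0, lands at row 3

Answer: .......
.......
.......
O......
O.X..X.
XOXOXO.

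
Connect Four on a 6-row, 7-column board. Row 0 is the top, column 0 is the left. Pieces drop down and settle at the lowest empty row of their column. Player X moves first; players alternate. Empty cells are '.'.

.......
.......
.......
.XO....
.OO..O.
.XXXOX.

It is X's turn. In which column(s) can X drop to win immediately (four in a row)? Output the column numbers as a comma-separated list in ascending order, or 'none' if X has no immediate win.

col 0: drop X → WIN!
col 1: drop X → no win
col 2: drop X → no win
col 3: drop X → no win
col 4: drop X → no win
col 5: drop X → no win
col 6: drop X → no win

Answer: 0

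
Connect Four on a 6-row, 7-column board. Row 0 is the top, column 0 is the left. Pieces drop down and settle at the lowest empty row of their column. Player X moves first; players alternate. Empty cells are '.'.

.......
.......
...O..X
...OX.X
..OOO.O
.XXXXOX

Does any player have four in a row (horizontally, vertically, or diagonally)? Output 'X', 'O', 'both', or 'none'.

X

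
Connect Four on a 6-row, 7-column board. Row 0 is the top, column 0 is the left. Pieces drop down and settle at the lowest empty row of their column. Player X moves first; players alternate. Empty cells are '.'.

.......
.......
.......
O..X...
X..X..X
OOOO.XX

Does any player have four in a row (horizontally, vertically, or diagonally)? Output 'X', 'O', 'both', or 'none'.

O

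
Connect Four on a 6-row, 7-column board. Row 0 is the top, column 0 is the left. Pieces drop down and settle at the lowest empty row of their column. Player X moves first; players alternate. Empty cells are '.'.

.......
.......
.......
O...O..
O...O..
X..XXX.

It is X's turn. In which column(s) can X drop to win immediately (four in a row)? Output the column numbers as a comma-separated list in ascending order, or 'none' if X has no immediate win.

col 0: drop X → no win
col 1: drop X → no win
col 2: drop X → WIN!
col 3: drop X → no win
col 4: drop X → no win
col 5: drop X → no win
col 6: drop X → WIN!

Answer: 2,6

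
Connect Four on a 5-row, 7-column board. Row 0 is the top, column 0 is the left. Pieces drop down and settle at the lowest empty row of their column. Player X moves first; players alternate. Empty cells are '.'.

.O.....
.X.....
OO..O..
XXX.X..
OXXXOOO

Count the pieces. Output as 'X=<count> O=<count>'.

X=8 O=8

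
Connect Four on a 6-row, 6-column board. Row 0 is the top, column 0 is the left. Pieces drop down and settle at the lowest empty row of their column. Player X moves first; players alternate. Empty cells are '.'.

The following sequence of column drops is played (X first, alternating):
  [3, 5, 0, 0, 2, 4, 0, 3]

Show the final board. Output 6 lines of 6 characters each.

Move 1: X drops in col 3, lands at row 5
Move 2: O drops in col 5, lands at row 5
Move 3: X drops in col 0, lands at row 5
Move 4: O drops in col 0, lands at row 4
Move 5: X drops in col 2, lands at row 5
Move 6: O drops in col 4, lands at row 5
Move 7: X drops in col 0, lands at row 3
Move 8: O drops in col 3, lands at row 4

Answer: ......
......
......
X.....
O..O..
X.XXOO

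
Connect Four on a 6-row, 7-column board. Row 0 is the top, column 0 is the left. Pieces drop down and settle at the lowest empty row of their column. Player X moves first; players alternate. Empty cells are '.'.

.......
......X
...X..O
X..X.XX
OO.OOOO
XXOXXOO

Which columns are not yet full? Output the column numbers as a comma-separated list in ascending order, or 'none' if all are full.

col 0: top cell = '.' → open
col 1: top cell = '.' → open
col 2: top cell = '.' → open
col 3: top cell = '.' → open
col 4: top cell = '.' → open
col 5: top cell = '.' → open
col 6: top cell = '.' → open

Answer: 0,1,2,3,4,5,6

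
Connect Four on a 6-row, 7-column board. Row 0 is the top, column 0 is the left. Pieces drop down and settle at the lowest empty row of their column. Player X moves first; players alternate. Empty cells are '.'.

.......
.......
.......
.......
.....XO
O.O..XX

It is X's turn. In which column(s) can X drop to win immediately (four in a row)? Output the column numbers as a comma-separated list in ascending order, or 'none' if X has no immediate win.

Answer: none

Derivation:
col 0: drop X → no win
col 1: drop X → no win
col 2: drop X → no win
col 3: drop X → no win
col 4: drop X → no win
col 5: drop X → no win
col 6: drop X → no win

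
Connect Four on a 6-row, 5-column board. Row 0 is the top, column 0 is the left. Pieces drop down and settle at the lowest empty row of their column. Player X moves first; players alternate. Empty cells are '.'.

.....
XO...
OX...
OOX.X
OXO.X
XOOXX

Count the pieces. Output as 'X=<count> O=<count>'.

X=9 O=8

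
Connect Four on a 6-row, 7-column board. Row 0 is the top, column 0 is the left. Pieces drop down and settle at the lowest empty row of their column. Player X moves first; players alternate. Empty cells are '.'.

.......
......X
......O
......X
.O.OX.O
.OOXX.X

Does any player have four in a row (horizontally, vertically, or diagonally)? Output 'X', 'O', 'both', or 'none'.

none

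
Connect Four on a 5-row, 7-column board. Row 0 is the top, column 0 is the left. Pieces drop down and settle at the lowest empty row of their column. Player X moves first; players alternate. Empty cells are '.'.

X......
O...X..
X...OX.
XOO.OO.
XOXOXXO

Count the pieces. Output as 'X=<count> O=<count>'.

X=9 O=9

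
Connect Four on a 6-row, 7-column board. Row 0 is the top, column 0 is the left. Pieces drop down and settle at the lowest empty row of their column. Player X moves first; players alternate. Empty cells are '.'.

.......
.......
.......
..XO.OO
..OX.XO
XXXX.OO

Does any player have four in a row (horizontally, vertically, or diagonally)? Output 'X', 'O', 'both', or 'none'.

X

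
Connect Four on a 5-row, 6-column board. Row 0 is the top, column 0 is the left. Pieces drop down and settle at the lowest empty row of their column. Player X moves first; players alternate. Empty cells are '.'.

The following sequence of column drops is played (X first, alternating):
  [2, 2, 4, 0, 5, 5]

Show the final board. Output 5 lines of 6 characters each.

Move 1: X drops in col 2, lands at row 4
Move 2: O drops in col 2, lands at row 3
Move 3: X drops in col 4, lands at row 4
Move 4: O drops in col 0, lands at row 4
Move 5: X drops in col 5, lands at row 4
Move 6: O drops in col 5, lands at row 3

Answer: ......
......
......
..O..O
O.X.XX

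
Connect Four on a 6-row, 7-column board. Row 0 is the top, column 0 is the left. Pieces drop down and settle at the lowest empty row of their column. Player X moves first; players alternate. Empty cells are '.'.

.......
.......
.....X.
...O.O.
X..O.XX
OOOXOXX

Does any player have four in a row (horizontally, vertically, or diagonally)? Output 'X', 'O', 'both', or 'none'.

none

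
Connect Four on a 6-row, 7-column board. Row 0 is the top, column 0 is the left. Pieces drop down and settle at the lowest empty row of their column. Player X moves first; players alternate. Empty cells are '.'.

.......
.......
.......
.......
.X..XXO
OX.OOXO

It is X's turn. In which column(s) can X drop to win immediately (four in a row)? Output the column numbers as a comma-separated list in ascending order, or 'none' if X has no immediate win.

Answer: none

Derivation:
col 0: drop X → no win
col 1: drop X → no win
col 2: drop X → no win
col 3: drop X → no win
col 4: drop X → no win
col 5: drop X → no win
col 6: drop X → no win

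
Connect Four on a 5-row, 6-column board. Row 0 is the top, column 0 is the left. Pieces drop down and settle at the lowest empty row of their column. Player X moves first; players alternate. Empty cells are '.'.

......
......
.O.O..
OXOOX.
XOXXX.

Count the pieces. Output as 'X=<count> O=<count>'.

X=6 O=6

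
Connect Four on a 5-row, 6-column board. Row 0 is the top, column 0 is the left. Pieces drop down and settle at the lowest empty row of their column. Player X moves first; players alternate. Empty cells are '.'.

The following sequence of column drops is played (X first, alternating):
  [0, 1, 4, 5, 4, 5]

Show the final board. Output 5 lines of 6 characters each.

Answer: ......
......
......
....XO
XO..XO

Derivation:
Move 1: X drops in col 0, lands at row 4
Move 2: O drops in col 1, lands at row 4
Move 3: X drops in col 4, lands at row 4
Move 4: O drops in col 5, lands at row 4
Move 5: X drops in col 4, lands at row 3
Move 6: O drops in col 5, lands at row 3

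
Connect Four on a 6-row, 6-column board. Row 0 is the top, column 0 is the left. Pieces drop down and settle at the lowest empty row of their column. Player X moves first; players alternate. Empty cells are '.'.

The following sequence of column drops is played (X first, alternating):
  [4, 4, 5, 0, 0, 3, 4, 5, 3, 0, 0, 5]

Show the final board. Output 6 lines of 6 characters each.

Answer: ......
......
X.....
O...XO
X..XOO
O..OXX

Derivation:
Move 1: X drops in col 4, lands at row 5
Move 2: O drops in col 4, lands at row 4
Move 3: X drops in col 5, lands at row 5
Move 4: O drops in col 0, lands at row 5
Move 5: X drops in col 0, lands at row 4
Move 6: O drops in col 3, lands at row 5
Move 7: X drops in col 4, lands at row 3
Move 8: O drops in col 5, lands at row 4
Move 9: X drops in col 3, lands at row 4
Move 10: O drops in col 0, lands at row 3
Move 11: X drops in col 0, lands at row 2
Move 12: O drops in col 5, lands at row 3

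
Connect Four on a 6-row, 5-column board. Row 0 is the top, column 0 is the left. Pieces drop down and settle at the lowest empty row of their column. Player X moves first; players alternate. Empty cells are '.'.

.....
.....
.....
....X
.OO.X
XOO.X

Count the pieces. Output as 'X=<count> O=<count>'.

X=4 O=4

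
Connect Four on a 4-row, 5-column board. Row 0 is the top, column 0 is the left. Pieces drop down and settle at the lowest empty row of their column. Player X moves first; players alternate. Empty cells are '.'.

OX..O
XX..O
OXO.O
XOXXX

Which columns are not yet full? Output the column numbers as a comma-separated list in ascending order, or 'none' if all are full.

Answer: 2,3

Derivation:
col 0: top cell = 'O' → FULL
col 1: top cell = 'X' → FULL
col 2: top cell = '.' → open
col 3: top cell = '.' → open
col 4: top cell = 'O' → FULL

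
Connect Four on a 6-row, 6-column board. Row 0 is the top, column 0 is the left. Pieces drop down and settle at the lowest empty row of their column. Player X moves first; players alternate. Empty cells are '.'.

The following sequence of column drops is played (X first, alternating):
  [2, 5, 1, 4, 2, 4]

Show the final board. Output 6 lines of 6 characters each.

Answer: ......
......
......
......
..X.O.
.XX.OO

Derivation:
Move 1: X drops in col 2, lands at row 5
Move 2: O drops in col 5, lands at row 5
Move 3: X drops in col 1, lands at row 5
Move 4: O drops in col 4, lands at row 5
Move 5: X drops in col 2, lands at row 4
Move 6: O drops in col 4, lands at row 4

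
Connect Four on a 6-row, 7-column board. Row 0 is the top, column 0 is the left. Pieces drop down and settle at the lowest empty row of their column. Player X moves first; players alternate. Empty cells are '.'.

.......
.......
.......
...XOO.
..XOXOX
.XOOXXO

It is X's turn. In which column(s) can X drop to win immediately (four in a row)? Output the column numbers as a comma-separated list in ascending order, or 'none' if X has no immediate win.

Answer: 4

Derivation:
col 0: drop X → no win
col 1: drop X → no win
col 2: drop X → no win
col 3: drop X → no win
col 4: drop X → WIN!
col 5: drop X → no win
col 6: drop X → no win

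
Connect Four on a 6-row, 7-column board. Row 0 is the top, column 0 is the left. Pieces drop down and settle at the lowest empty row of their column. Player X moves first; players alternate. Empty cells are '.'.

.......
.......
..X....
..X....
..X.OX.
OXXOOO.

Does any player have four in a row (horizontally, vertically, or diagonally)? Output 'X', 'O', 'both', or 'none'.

X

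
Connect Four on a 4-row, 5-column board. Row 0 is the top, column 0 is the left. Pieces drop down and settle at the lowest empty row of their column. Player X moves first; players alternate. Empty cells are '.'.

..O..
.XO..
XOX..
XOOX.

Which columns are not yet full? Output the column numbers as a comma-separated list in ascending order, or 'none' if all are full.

Answer: 0,1,3,4

Derivation:
col 0: top cell = '.' → open
col 1: top cell = '.' → open
col 2: top cell = 'O' → FULL
col 3: top cell = '.' → open
col 4: top cell = '.' → open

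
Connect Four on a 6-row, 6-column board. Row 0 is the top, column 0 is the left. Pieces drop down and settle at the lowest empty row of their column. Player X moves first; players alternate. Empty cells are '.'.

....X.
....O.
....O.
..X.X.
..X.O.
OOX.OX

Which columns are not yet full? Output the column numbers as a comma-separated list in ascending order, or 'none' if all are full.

col 0: top cell = '.' → open
col 1: top cell = '.' → open
col 2: top cell = '.' → open
col 3: top cell = '.' → open
col 4: top cell = 'X' → FULL
col 5: top cell = '.' → open

Answer: 0,1,2,3,5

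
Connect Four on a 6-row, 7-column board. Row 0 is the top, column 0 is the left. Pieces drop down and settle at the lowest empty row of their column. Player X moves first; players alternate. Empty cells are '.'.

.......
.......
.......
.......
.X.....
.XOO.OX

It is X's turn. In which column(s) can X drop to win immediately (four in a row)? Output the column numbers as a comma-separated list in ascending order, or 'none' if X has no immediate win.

Answer: none

Derivation:
col 0: drop X → no win
col 1: drop X → no win
col 2: drop X → no win
col 3: drop X → no win
col 4: drop X → no win
col 5: drop X → no win
col 6: drop X → no win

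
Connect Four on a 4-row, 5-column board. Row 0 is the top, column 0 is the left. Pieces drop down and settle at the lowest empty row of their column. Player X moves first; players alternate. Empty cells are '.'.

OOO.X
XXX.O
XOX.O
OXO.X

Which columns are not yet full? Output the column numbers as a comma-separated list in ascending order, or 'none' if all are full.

Answer: 3

Derivation:
col 0: top cell = 'O' → FULL
col 1: top cell = 'O' → FULL
col 2: top cell = 'O' → FULL
col 3: top cell = '.' → open
col 4: top cell = 'X' → FULL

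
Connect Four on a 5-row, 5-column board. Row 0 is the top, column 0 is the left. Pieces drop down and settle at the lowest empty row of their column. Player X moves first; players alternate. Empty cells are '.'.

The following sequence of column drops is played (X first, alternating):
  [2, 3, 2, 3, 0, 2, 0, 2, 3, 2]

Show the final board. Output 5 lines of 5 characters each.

Answer: ..O..
..O..
..OX.
X.XO.
X.XO.

Derivation:
Move 1: X drops in col 2, lands at row 4
Move 2: O drops in col 3, lands at row 4
Move 3: X drops in col 2, lands at row 3
Move 4: O drops in col 3, lands at row 3
Move 5: X drops in col 0, lands at row 4
Move 6: O drops in col 2, lands at row 2
Move 7: X drops in col 0, lands at row 3
Move 8: O drops in col 2, lands at row 1
Move 9: X drops in col 3, lands at row 2
Move 10: O drops in col 2, lands at row 0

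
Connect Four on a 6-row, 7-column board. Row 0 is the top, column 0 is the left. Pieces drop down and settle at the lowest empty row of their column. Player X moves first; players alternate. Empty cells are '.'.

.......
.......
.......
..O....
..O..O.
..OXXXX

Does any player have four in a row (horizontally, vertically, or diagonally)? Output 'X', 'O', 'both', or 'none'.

X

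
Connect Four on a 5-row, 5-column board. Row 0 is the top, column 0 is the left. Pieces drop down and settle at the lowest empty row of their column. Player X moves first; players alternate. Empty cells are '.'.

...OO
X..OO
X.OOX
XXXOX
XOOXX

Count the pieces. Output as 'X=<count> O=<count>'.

X=10 O=9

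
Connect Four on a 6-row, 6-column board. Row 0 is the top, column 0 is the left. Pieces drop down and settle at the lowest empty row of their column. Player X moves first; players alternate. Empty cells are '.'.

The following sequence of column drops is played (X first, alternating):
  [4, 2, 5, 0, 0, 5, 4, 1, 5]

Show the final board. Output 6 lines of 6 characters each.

Move 1: X drops in col 4, lands at row 5
Move 2: O drops in col 2, lands at row 5
Move 3: X drops in col 5, lands at row 5
Move 4: O drops in col 0, lands at row 5
Move 5: X drops in col 0, lands at row 4
Move 6: O drops in col 5, lands at row 4
Move 7: X drops in col 4, lands at row 4
Move 8: O drops in col 1, lands at row 5
Move 9: X drops in col 5, lands at row 3

Answer: ......
......
......
.....X
X...XO
OOO.XX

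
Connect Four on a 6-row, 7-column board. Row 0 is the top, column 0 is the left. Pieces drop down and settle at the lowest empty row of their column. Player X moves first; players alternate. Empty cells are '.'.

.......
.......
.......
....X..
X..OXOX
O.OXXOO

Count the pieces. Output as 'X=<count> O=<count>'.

X=6 O=6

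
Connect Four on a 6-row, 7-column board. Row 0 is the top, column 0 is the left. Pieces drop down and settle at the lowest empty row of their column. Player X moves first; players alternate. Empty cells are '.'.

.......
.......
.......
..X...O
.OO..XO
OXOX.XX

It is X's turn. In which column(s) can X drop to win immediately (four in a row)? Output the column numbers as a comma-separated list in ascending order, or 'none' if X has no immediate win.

col 0: drop X → no win
col 1: drop X → no win
col 2: drop X → no win
col 3: drop X → no win
col 4: drop X → WIN!
col 5: drop X → no win
col 6: drop X → no win

Answer: 4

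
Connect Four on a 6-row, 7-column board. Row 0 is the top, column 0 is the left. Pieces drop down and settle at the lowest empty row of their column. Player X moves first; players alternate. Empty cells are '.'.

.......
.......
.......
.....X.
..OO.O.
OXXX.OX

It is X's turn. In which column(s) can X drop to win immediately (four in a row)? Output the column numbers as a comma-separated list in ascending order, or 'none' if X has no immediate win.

Answer: 4

Derivation:
col 0: drop X → no win
col 1: drop X → no win
col 2: drop X → no win
col 3: drop X → no win
col 4: drop X → WIN!
col 5: drop X → no win
col 6: drop X → no win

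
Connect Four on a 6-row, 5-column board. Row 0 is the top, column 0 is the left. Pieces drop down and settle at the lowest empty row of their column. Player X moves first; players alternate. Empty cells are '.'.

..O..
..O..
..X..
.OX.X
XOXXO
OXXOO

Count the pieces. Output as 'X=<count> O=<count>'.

X=8 O=8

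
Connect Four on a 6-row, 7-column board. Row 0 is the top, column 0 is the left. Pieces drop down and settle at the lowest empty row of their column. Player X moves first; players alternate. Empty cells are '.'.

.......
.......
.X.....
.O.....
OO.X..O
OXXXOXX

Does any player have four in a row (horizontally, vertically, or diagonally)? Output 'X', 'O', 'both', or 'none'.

none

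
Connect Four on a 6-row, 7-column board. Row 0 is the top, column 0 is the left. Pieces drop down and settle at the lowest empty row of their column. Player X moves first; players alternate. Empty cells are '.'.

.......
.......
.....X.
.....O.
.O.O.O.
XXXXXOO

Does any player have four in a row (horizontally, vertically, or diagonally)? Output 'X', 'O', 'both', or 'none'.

X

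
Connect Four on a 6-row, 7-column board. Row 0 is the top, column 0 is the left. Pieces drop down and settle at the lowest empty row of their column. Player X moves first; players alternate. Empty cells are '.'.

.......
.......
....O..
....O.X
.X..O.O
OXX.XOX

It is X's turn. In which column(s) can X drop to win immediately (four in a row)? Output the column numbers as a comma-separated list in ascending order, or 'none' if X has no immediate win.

col 0: drop X → no win
col 1: drop X → no win
col 2: drop X → no win
col 3: drop X → WIN!
col 4: drop X → no win
col 5: drop X → no win
col 6: drop X → no win

Answer: 3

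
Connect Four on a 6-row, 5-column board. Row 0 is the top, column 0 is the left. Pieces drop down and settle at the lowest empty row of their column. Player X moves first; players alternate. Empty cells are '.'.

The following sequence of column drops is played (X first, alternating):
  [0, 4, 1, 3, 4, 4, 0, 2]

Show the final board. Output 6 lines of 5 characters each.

Answer: .....
.....
.....
....O
X...X
XXOOO

Derivation:
Move 1: X drops in col 0, lands at row 5
Move 2: O drops in col 4, lands at row 5
Move 3: X drops in col 1, lands at row 5
Move 4: O drops in col 3, lands at row 5
Move 5: X drops in col 4, lands at row 4
Move 6: O drops in col 4, lands at row 3
Move 7: X drops in col 0, lands at row 4
Move 8: O drops in col 2, lands at row 5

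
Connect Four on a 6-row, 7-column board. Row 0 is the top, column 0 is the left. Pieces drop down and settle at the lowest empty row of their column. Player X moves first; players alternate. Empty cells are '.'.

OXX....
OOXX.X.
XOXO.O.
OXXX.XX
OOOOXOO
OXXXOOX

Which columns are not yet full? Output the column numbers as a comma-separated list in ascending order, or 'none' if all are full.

Answer: 3,4,5,6

Derivation:
col 0: top cell = 'O' → FULL
col 1: top cell = 'X' → FULL
col 2: top cell = 'X' → FULL
col 3: top cell = '.' → open
col 4: top cell = '.' → open
col 5: top cell = '.' → open
col 6: top cell = '.' → open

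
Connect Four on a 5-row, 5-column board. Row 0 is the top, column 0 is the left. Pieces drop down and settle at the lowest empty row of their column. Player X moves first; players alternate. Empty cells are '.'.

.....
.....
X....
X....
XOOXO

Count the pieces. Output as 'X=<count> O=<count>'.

X=4 O=3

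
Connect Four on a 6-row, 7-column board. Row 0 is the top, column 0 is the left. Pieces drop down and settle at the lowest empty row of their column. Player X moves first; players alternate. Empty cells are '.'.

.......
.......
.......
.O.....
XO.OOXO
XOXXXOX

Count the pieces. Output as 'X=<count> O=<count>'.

X=7 O=7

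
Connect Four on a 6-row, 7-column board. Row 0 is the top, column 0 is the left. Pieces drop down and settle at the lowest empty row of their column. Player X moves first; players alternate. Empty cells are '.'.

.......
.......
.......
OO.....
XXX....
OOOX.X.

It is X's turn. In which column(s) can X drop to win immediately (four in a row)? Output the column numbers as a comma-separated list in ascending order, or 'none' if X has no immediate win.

col 0: drop X → no win
col 1: drop X → no win
col 2: drop X → no win
col 3: drop X → WIN!
col 4: drop X → no win
col 5: drop X → no win
col 6: drop X → no win

Answer: 3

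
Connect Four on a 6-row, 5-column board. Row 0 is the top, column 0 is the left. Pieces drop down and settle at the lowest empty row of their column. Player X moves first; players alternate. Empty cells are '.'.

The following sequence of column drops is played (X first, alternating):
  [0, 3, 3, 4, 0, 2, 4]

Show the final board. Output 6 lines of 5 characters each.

Move 1: X drops in col 0, lands at row 5
Move 2: O drops in col 3, lands at row 5
Move 3: X drops in col 3, lands at row 4
Move 4: O drops in col 4, lands at row 5
Move 5: X drops in col 0, lands at row 4
Move 6: O drops in col 2, lands at row 5
Move 7: X drops in col 4, lands at row 4

Answer: .....
.....
.....
.....
X..XX
X.OOO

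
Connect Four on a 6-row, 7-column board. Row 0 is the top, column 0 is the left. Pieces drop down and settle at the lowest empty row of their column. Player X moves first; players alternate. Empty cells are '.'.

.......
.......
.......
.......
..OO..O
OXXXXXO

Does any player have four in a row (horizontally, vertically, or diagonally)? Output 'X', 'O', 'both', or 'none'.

X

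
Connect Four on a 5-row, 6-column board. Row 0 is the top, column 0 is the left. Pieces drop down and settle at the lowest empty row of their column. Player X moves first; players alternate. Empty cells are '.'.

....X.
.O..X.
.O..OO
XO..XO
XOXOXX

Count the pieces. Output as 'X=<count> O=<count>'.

X=8 O=8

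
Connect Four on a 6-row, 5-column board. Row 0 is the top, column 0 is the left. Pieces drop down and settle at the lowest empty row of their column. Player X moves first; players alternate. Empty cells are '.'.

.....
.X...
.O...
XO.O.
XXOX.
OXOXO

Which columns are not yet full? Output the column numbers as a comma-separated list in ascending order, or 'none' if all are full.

Answer: 0,1,2,3,4

Derivation:
col 0: top cell = '.' → open
col 1: top cell = '.' → open
col 2: top cell = '.' → open
col 3: top cell = '.' → open
col 4: top cell = '.' → open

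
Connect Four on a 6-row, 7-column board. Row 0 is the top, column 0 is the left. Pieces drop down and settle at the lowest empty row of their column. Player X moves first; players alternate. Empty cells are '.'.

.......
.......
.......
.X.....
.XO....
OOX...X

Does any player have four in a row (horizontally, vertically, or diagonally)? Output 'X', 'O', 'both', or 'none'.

none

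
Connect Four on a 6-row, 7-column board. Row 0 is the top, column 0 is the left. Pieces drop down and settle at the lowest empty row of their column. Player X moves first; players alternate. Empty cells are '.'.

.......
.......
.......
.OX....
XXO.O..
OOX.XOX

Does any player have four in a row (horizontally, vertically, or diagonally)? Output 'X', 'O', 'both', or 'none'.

none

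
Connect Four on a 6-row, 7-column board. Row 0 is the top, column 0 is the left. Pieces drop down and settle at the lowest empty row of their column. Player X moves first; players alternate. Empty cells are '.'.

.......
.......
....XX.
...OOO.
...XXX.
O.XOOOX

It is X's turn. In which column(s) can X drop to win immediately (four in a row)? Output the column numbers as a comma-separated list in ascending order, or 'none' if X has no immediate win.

col 0: drop X → no win
col 1: drop X → no win
col 2: drop X → WIN!
col 3: drop X → no win
col 4: drop X → no win
col 5: drop X → no win
col 6: drop X → WIN!

Answer: 2,6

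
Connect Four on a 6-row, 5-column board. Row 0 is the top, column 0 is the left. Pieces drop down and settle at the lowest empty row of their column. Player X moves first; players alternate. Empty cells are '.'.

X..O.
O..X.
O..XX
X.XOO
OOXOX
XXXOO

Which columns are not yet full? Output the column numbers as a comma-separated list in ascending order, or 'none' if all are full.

col 0: top cell = 'X' → FULL
col 1: top cell = '.' → open
col 2: top cell = '.' → open
col 3: top cell = 'O' → FULL
col 4: top cell = '.' → open

Answer: 1,2,4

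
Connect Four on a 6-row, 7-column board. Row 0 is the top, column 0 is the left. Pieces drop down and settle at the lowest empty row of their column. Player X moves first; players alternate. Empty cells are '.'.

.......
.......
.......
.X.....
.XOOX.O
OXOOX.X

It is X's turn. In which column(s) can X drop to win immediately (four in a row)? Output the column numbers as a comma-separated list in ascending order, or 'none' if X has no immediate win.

col 0: drop X → no win
col 1: drop X → WIN!
col 2: drop X → no win
col 3: drop X → no win
col 4: drop X → no win
col 5: drop X → no win
col 6: drop X → no win

Answer: 1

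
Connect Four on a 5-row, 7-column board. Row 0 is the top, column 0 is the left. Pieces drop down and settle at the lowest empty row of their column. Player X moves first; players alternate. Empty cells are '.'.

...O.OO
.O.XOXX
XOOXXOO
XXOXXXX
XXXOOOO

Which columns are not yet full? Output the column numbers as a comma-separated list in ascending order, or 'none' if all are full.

Answer: 0,1,2,4

Derivation:
col 0: top cell = '.' → open
col 1: top cell = '.' → open
col 2: top cell = '.' → open
col 3: top cell = 'O' → FULL
col 4: top cell = '.' → open
col 5: top cell = 'O' → FULL
col 6: top cell = 'O' → FULL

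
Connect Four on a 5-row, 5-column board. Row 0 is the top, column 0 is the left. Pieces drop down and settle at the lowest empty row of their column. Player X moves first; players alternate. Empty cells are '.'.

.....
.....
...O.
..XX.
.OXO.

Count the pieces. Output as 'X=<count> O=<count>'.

X=3 O=3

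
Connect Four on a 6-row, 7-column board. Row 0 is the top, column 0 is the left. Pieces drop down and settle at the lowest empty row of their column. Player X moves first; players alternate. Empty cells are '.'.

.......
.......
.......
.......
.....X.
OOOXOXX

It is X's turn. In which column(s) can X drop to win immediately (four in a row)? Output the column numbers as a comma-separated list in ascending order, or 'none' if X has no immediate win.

Answer: none

Derivation:
col 0: drop X → no win
col 1: drop X → no win
col 2: drop X → no win
col 3: drop X → no win
col 4: drop X → no win
col 5: drop X → no win
col 6: drop X → no win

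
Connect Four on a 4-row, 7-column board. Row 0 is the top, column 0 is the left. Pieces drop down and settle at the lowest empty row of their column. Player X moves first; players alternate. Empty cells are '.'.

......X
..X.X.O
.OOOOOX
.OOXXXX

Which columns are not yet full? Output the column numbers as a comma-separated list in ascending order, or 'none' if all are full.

Answer: 0,1,2,3,4,5

Derivation:
col 0: top cell = '.' → open
col 1: top cell = '.' → open
col 2: top cell = '.' → open
col 3: top cell = '.' → open
col 4: top cell = '.' → open
col 5: top cell = '.' → open
col 6: top cell = 'X' → FULL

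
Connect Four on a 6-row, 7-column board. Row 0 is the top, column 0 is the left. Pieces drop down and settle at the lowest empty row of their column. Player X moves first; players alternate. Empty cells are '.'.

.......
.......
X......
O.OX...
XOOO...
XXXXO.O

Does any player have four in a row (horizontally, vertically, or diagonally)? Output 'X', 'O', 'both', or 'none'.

X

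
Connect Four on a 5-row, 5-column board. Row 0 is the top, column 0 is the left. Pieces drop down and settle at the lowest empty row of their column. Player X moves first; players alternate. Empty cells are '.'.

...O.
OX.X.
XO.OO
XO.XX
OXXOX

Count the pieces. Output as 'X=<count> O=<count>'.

X=9 O=8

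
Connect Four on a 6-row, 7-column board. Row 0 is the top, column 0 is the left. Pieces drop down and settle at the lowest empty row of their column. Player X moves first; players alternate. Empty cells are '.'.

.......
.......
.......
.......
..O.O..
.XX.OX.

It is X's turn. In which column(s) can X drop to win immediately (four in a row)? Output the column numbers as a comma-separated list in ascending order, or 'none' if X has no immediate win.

col 0: drop X → no win
col 1: drop X → no win
col 2: drop X → no win
col 3: drop X → no win
col 4: drop X → no win
col 5: drop X → no win
col 6: drop X → no win

Answer: none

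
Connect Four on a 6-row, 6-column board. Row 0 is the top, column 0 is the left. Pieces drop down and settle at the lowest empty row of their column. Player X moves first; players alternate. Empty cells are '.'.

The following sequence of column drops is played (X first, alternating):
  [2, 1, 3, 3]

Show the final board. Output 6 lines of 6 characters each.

Answer: ......
......
......
......
...O..
.OXX..

Derivation:
Move 1: X drops in col 2, lands at row 5
Move 2: O drops in col 1, lands at row 5
Move 3: X drops in col 3, lands at row 5
Move 4: O drops in col 3, lands at row 4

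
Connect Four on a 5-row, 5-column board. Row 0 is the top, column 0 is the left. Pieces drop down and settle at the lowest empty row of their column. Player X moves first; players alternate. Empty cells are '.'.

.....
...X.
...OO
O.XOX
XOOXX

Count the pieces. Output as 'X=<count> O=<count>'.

X=6 O=6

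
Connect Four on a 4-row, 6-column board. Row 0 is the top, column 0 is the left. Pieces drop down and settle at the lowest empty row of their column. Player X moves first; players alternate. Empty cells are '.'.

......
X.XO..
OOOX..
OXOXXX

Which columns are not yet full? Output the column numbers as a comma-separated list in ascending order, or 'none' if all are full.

Answer: 0,1,2,3,4,5

Derivation:
col 0: top cell = '.' → open
col 1: top cell = '.' → open
col 2: top cell = '.' → open
col 3: top cell = '.' → open
col 4: top cell = '.' → open
col 5: top cell = '.' → open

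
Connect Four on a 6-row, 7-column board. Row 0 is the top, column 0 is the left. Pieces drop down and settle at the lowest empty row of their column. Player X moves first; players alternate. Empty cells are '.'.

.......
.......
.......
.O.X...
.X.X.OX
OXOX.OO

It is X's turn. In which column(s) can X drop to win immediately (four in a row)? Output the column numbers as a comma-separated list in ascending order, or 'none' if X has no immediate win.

col 0: drop X → no win
col 1: drop X → no win
col 2: drop X → no win
col 3: drop X → WIN!
col 4: drop X → no win
col 5: drop X → no win
col 6: drop X → no win

Answer: 3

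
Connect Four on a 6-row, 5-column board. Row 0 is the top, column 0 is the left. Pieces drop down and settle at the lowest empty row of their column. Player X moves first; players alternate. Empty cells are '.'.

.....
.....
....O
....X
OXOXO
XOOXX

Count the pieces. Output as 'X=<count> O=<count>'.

X=6 O=6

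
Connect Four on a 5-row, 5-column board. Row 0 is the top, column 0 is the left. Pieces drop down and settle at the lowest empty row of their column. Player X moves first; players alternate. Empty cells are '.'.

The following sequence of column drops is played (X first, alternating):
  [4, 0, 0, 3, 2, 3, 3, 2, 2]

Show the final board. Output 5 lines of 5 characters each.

Answer: .....
.....
..XX.
X.OO.
O.XOX

Derivation:
Move 1: X drops in col 4, lands at row 4
Move 2: O drops in col 0, lands at row 4
Move 3: X drops in col 0, lands at row 3
Move 4: O drops in col 3, lands at row 4
Move 5: X drops in col 2, lands at row 4
Move 6: O drops in col 3, lands at row 3
Move 7: X drops in col 3, lands at row 2
Move 8: O drops in col 2, lands at row 3
Move 9: X drops in col 2, lands at row 2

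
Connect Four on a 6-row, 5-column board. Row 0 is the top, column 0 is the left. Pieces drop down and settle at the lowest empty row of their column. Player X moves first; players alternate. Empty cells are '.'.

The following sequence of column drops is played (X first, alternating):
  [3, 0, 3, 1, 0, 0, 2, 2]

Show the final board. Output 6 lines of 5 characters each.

Answer: .....
.....
.....
O....
X.OX.
OOXX.

Derivation:
Move 1: X drops in col 3, lands at row 5
Move 2: O drops in col 0, lands at row 5
Move 3: X drops in col 3, lands at row 4
Move 4: O drops in col 1, lands at row 5
Move 5: X drops in col 0, lands at row 4
Move 6: O drops in col 0, lands at row 3
Move 7: X drops in col 2, lands at row 5
Move 8: O drops in col 2, lands at row 4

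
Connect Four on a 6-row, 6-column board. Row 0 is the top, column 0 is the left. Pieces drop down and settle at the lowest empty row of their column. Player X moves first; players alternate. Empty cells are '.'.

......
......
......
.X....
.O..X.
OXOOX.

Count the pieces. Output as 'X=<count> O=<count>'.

X=4 O=4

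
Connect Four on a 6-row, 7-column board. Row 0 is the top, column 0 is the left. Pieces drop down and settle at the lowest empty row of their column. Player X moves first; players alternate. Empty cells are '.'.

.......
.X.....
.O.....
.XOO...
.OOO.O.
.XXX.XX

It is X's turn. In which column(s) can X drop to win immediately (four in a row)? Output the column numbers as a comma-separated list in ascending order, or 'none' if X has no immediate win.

col 0: drop X → WIN!
col 1: drop X → no win
col 2: drop X → no win
col 3: drop X → no win
col 4: drop X → WIN!
col 5: drop X → no win
col 6: drop X → no win

Answer: 0,4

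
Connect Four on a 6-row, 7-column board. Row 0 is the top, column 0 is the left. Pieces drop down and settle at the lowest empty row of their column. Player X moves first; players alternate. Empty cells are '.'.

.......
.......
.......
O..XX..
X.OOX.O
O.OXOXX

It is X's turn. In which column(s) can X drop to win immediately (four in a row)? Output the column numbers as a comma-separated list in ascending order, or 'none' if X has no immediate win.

col 0: drop X → no win
col 1: drop X → no win
col 2: drop X → no win
col 3: drop X → no win
col 4: drop X → no win
col 5: drop X → no win
col 6: drop X → no win

Answer: none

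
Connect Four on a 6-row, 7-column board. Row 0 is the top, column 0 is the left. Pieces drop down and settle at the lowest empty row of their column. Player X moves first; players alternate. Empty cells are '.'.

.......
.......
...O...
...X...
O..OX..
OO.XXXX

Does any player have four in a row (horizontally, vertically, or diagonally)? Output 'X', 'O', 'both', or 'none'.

X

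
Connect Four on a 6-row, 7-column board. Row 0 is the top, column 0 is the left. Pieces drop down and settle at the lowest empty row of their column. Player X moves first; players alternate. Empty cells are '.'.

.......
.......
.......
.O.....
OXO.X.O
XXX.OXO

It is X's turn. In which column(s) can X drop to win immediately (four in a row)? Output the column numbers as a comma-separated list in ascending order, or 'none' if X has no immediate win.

Answer: 3

Derivation:
col 0: drop X → no win
col 1: drop X → no win
col 2: drop X → no win
col 3: drop X → WIN!
col 4: drop X → no win
col 5: drop X → no win
col 6: drop X → no win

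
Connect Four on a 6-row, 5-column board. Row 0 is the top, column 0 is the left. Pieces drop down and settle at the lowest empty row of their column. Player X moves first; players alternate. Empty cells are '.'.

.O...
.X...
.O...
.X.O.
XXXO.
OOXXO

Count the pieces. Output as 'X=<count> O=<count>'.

X=7 O=7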